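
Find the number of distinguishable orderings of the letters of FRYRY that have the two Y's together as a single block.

12

Treat the 2 copies of Y as a single block. The multiset to arrange is then {YY, F, R, R}, 4 items in all.
That gives (4)!/(2!) = 12 arrangements.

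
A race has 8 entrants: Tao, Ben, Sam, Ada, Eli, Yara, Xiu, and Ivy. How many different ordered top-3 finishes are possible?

336

This is an ordered selection of 3 from 8: P(8,3).
That gives 8 × 7 × 6 = 336.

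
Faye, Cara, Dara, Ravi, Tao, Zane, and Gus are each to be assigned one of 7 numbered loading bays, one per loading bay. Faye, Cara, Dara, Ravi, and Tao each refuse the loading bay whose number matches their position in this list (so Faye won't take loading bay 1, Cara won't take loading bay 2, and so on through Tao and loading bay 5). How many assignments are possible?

Let Aᵢ (for 1 ≤ i ≤ 5) be the placements that put person i in their forbidden loading bay. Any j of these fix j positions, leaving (7−j)! ways to fill the rest, and there are C(5,j) ways to pick which j.
By inclusion–exclusion, the number of valid placements is Σ_{j=0}^{5} (−1)^j C(5,j)·(7−j)!.
Computing: 5040 − 3600 + 1200 − 240 + 30 − 2 = 2428.

2428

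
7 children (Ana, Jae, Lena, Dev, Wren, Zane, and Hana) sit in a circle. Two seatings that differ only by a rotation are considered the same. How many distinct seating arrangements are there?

Seat Ana anywhere (absorbing the rotational symmetry), then permute the other 6: (6)! = 720.

720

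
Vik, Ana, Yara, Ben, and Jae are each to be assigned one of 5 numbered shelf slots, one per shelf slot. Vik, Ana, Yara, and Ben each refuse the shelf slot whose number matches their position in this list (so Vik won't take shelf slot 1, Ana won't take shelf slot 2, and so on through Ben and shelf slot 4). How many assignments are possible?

Let Aᵢ (for 1 ≤ i ≤ 4) be the placements that put person i in their forbidden shelf slot. Any j of these fix j positions, leaving (5−j)! ways to fill the rest, and there are C(4,j) ways to pick which j.
By inclusion–exclusion, the number of valid placements is Σ_{j=0}^{4} (−1)^j C(4,j)·(5−j)!.
Computing: 120 − 96 + 36 − 8 + 1 = 53.

53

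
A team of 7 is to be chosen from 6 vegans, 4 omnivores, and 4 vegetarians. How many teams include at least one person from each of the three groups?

With no constraint there are C(14,7) = 3432 possible selections.
Subtract selections that omit an entire group: no vegans → C(8,7) = 8; no omnivores → C(10,7) = 120; no vegetarians → C(10,7) = 120.
Add back selections omitting two groups (i.e. drawn from a single group): C(6,7) + C(4,7) + C(4,7) = 0.
By inclusion–exclusion: 3432 − 248 + 0 = 3184.

3184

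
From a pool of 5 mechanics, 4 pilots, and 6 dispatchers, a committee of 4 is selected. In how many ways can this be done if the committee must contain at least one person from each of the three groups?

720

Unrestricted: C(15,4) = 1365 ways to pick any 4 of the 15.
Selections missing a whole group: no mechanics → C(10,4) = 210; no pilots → C(11,4) = 330; no dispatchers → C(9,4) = 126.
Add back selections omitting two groups (i.e. drawn from a single group): C(5,4) + C(4,4) + C(6,4) = 21.
By inclusion–exclusion: 1365 − 666 + 21 = 720.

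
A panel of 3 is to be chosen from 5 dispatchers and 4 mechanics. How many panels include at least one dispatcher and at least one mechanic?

70

Total 3-person selections from all 9: C(9,3) = 84.
Selections missing a whole group: no dispatchers → C(4,3) = 4; no mechanics → C(5,3) = 10.
Both groups omitted at once is impossible, so 84 − 14 = 70.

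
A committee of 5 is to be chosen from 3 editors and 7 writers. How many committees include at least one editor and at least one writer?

231

With no constraint there are C(10,5) = 252 possible selections.
Selections missing a whole group: no editors → C(7,5) = 21; no writers → C(3,5) = 0.
Both groups omitted at once is impossible, so 252 − 21 = 231.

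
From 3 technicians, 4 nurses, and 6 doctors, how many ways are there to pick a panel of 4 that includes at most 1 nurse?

Split by how many nurses are chosen (0 through 1).
Sum: C(4,0)·C(9,4) + C(4,1)·C(9,3) = 126 + 336 = 462.

462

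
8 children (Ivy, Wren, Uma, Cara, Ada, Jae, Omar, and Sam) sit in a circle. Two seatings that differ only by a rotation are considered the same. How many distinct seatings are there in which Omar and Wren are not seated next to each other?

3600

Without the restriction there are (7)! = 5040 seatings.
Seatings with Omar beside Wren: treat them as a block with 2 internal orders, giving 2 × (6)! = 1440.
Subtracting, 5040 − 1440 = 3600.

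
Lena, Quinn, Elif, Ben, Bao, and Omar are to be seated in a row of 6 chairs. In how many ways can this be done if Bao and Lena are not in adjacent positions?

480

There are 6! = 720 arrangements in all. If Bao and Lena are adjacent, merging them into one block gives 2·(5)! = 240 arrangements.
So 720 − 240 = 480 arrangements keep them apart.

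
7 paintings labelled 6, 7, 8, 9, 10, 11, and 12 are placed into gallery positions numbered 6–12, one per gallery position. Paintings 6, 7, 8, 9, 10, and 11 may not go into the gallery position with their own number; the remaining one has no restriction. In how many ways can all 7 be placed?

2119

Let Aᵢ (for 6 ≤ i ≤ 11) be the placements that put painting i in its forbidden gallery position. Any j of these fix j positions, leaving (7−j)! ways to fill the rest, and there are C(6,j) ways to pick which j.
By inclusion–exclusion, the number of valid placements is Σ_{j=0}^{6} (−1)^j C(6,j)·(7−j)!.
Computing: 5040 − 4320 + 1800 − 480 + 90 − 12 + 1 = 2119.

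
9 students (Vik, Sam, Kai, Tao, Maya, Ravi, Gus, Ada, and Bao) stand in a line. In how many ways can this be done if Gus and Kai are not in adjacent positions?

There are 9! = 362880 arrangements in all. If Gus and Kai are adjacent, merging them into one block gives 2·(8)! = 80640 arrangements.
Complementary counting: 362880 − 80640 = 282240.

282240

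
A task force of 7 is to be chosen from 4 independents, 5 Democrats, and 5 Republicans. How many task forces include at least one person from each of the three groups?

3240

With no constraint there are C(14,7) = 3432 possible selections.
Subtract selections that omit an entire group: no independents → C(10,7) = 120; no Democrats → C(9,7) = 36; no Republicans → C(9,7) = 36.
Add back selections omitting two groups (i.e. drawn from a single group): C(4,7) + C(5,7) + C(5,7) = 0.
By inclusion–exclusion: 3432 − 192 + 0 = 3240.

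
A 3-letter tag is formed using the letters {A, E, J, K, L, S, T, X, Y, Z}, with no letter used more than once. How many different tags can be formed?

720

This is a permutation of 3 out of 10: P(10,3) = 10!/7!.
10 × 9 × 8 = 720.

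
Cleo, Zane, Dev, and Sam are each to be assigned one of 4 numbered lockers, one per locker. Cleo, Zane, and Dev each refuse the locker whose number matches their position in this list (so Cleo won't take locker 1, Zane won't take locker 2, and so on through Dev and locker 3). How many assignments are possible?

Let Aᵢ (for i ∈ {1, 2, 3}) be the placements that put person i in their forbidden locker. Any j of these fix j positions, leaving (4−j)! ways to fill the rest, and there are C(3,j) ways to pick which j.
By inclusion–exclusion, the number of valid placements is Σ_{j=0}^{3} (−1)^j C(3,j)·(4−j)!.
Computing: 24 − 18 + 6 − 1 = 11.

11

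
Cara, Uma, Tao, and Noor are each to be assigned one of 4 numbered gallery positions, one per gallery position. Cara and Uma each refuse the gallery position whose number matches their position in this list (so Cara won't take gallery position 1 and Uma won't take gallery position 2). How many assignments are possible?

14

Let Aᵢ (for i ∈ {1, 2}) be the placements that put person i in their forbidden gallery position. Any j of these fix j positions, leaving (4−j)! ways to fill the rest, and there are C(2,j) ways to pick which j.
By inclusion–exclusion, the number of valid placements is Σ_{j=0}^{2} (−1)^j C(2,j)·(4−j)!.
Computing: 24 − 12 + 2 = 14.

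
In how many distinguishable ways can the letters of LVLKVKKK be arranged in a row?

The 8 letters of LVLKVKKK have repeats: K appearing 4 times, L appearing twice, and V appearing twice.
Dividing 8! = 40320 by 4!·2!·2! = 96 for the repeated letters gives 420.

420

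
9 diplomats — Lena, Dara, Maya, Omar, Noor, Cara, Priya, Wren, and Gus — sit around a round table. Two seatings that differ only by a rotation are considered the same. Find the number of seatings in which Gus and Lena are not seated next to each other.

30240

Without the restriction there are (8)! = 40320 seatings.
Those with Gus next to Lena: fuse the pair into one unit and seat 8 units around a circle — 2·(7)! = 10080.
Subtracting, 40320 − 10080 = 30240.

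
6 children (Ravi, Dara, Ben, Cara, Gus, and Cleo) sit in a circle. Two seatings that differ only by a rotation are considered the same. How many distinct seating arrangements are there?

120

Seat Ravi anywhere (absorbing the rotational symmetry), then permute the other 5: (5)! = 120.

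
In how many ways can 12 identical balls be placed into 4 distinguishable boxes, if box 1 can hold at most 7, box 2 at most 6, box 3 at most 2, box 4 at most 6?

Without the upper bounds there are C(15,3) = 455 ways to split 12 among 4 boxes.
Subtract solutions that violate a single cap (substitute x_i' = x_i − (cap_i+1)): x_1 ≥ 8 gives C(7,3) = 35; x_2 ≥ 7 gives C(8,3) = 56; x_3 ≥ 3 gives C(12,3) = 220; x_4 ≥ 7 gives C(8,3) = 56. Together 367.
Add back pairs where two caps are both exceeded: 0 + 4 + 0 + 10 + 0 + 10 = 24.
By inclusion–exclusion the count is 455 − 367 + 24 = 112.

112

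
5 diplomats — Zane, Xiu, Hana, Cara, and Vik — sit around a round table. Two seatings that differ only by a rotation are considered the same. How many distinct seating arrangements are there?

Around a circle, 5 distinct people have 5!/5 = (4)! = 24 rotationally distinct seatings.

24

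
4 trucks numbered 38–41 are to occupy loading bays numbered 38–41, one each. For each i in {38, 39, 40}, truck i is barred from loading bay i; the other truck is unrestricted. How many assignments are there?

Let Aᵢ (for i ∈ {38, 39, 40}) be the placements that put truck i in its forbidden loading bay. Any j of these fix j positions, leaving (4−j)! ways to fill the rest, and there are C(3,j) ways to pick which j.
By inclusion–exclusion, the number of valid placements is Σ_{j=0}^{3} (−1)^j C(3,j)·(4−j)!.
Computing: 24 − 18 + 6 − 1 = 11.

11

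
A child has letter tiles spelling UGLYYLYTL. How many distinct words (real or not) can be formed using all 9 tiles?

UGLYYLYTL has 9 letters with L appearing 3 times and Y appearing 3 times.
So there are 9! / (3!·3!) = 10080 distinguishable arrangements.

10080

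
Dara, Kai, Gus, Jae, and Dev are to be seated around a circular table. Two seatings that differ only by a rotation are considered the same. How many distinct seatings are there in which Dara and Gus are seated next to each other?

Treat {Dara, Gus} as one unit (2 internal orders) and seat the resulting 4 units around the table: (3)! circular arrangements.
So 2 × (3)! = 2 × 6 = 12.

12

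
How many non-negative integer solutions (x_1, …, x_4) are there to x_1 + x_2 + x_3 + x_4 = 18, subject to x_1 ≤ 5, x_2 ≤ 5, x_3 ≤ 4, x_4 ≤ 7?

20

By stars and bars, unrestricted non-negative solutions to x_1+…+x_4 = 18 number C(18+3,3) = 1330.
Subtract solutions that violate a single cap (substitute x_i' = x_i − (cap_i+1)): x_1 ≥ 6 gives C(15,3) = 455; x_2 ≥ 6 gives C(15,3) = 455; x_3 ≥ 5 gives C(16,3) = 560; x_4 ≥ 8 gives C(13,3) = 286. Together 1756.
Add back pairs where two caps are both exceeded: 84 + 120 + 35 + 120 + 35 + 56 = 450.
Subtract triples: 4 + 0 + 0 + 0 = 4.
By inclusion–exclusion the count is 1330 − 1756 + 450 − 4 = 20.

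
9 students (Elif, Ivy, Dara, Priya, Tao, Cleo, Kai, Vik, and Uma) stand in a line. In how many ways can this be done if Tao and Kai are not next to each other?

282240

There are 9! = 362880 arrangements in all. If Tao and Kai are adjacent, merging them into one block gives 2·(8)! = 80640 arrangements.
Complementary counting: 362880 − 80640 = 282240.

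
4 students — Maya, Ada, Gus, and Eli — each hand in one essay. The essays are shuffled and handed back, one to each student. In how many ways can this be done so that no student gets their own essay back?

This is the derangement count D_4: permutations of 4 items with no fixed point.
By inclusion–exclusion this is Σ_{j=0}^{4} (−1)^j C(4,j)·(4−j)!.
Computing: 24 − 24 + 12 − 4 + 1 = 9.

9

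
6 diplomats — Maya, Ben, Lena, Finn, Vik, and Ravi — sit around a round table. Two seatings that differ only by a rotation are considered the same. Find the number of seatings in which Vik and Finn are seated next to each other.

Glue Vik and Finn into a block (2 internal orders). Seating 5 units around a circle gives (4)! arrangements.
So 2 × (4)! = 2 × 24 = 48.

48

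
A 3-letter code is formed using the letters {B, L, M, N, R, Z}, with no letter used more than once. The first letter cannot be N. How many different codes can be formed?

100

The first letter has 6−1 = 5 choices (anything except N).
The remaining 2 letters are filled from the other 5 symbols without repetition: 5 × 4 = 20.
Total: 5 × 20 = 100.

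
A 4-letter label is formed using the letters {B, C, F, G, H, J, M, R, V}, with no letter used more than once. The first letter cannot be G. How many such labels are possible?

2688

The first letter has 9−1 = 8 choices (anything except G).
The remaining 3 letters are filled from the other 8 symbols without repetition: 8 × 7 × 6 = 336.
Total: 8 × 336 = 2688.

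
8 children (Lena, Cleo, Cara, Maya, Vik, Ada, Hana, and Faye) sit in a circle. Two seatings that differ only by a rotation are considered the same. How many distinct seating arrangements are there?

5040

Seat Lena anywhere (absorbing the rotational symmetry), then permute the other 7: (7)! = 5040.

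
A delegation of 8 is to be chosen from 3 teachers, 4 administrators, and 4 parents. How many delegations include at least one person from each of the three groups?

164

Total 8-person selections from all 11: C(11,8) = 165.
Selections missing a whole group: no teachers → C(8,8) = 1; no administrators → C(7,8) = 0; no parents → C(7,8) = 0.
Add back selections omitting two groups (i.e. drawn from a single group): C(3,8) + C(4,8) + C(4,8) = 0.
By inclusion–exclusion: 165 − 1 + 0 = 164.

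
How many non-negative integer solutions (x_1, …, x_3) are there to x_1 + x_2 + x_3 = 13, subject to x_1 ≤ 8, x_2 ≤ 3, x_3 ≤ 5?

10

Without the upper bounds there are C(15,2) = 105 ways to split 13 among 3 variables.
Subtract solutions that violate a single cap (substitute x_i' = x_i − (cap_i+1)): x_1 ≥ 9 gives C(6,2) = 15; x_2 ≥ 4 gives C(11,2) = 55; x_3 ≥ 6 gives C(9,2) = 36. Together 106.
Add back pairs where two caps are both exceeded: 1 + 0 + 10 = 11.
By inclusion–exclusion the count is 105 − 106 + 11 = 10.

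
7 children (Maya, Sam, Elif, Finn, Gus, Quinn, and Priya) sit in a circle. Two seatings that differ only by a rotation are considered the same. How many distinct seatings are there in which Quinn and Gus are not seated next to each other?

480

All circular seatings of 7 people number (6)! = 720.
Those with Quinn next to Gus: fuse the pair into one unit and seat 6 units around a circle — 2·(5)! = 240.
Subtracting, 720 − 240 = 480.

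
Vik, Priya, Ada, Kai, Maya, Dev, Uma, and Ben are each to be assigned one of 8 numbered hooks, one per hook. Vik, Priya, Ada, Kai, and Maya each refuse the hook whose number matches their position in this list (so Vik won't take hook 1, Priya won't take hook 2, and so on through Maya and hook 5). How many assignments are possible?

Let Aᵢ (for 1 ≤ i ≤ 5) be the placements that put person i in their forbidden hook. Any j of these fix j positions, leaving (8−j)! ways to fill the rest, and there are C(5,j) ways to pick which j.
By inclusion–exclusion, the number of valid placements is Σ_{j=0}^{5} (−1)^j C(5,j)·(8−j)!.
Computing: 40320 − 25200 + 7200 − 1200 + 120 − 6 = 21234.

21234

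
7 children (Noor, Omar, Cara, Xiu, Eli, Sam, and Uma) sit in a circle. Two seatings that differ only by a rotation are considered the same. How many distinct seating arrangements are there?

720

Around a circle, 7 distinct people have 7!/7 = (6)! = 720 rotationally distinct seatings.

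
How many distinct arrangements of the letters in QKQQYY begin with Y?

Fix Y in the first position and arrange the remaining 5 letters.
Those 5 letters have Q appearing 3 times, giving (5)!/(3!) = 20.

20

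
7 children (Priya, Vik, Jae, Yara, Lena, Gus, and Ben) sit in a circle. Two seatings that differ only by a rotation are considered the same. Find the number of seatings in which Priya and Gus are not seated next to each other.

480

All circular seatings of 7 people number (6)! = 720.
Seatings with Priya beside Gus: treat them as a block with 2 internal orders, giving 2 × (5)! = 240.
Subtracting, 720 − 240 = 480.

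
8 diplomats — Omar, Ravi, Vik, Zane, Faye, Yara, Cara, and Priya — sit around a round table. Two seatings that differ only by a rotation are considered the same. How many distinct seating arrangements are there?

5040

Around a circle, 8 distinct people have 8!/8 = (7)! = 5040 rotationally distinct seatings.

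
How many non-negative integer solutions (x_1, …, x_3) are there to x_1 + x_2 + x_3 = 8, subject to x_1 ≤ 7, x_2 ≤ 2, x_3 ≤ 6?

20

By stars and bars, unrestricted non-negative solutions to x_1+…+x_3 = 8 number C(8+2,2) = 45.
Subtract solutions that violate a single cap (substitute x_i' = x_i − (cap_i+1)): x_1 ≥ 8 gives C(2,2) = 1; x_2 ≥ 3 gives C(7,2) = 21; x_3 ≥ 7 gives C(3,2) = 3. Together 25.
No two caps can be exceeded simultaneously, so the pair terms are all 0.
By inclusion–exclusion the count is 45 − 25 + 0 = 20.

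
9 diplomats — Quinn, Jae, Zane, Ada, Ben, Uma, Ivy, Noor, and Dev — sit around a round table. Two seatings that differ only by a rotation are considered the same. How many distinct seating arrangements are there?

40320

Around a circle, 9 distinct people have 9!/9 = (8)! = 40320 rotationally distinct seatings.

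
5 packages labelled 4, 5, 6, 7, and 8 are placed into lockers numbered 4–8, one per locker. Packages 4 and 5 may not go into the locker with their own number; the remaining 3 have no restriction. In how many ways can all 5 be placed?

Let Aᵢ (for i ∈ {4, 5}) be the placements that put package i in its forbidden locker. Any j of these fix j positions, leaving (5−j)! ways to fill the rest, and there are C(2,j) ways to pick which j.
By inclusion–exclusion, the number of valid placements is Σ_{j=0}^{2} (−1)^j C(2,j)·(5−j)!.
Computing: 120 − 48 + 6 = 78.

78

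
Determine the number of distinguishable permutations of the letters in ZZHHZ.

Letter multiplicities in ZZHHZ: H×2, Z×3.
The number of distinct arrangements is 5!/(3!·2!) = 120/12 = 10.

10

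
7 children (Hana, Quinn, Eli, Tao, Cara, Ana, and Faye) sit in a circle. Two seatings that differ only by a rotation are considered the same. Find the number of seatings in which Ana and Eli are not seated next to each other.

480

Without the restriction there are (6)! = 720 seatings.
Seatings with Ana beside Eli: treat them as a block with 2 internal orders, giving 2 × (5)! = 240.
Subtracting, 720 − 240 = 480.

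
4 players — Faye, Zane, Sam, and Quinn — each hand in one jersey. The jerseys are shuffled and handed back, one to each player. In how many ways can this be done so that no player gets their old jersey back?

Count assignments avoiding every fixed point. For any j of the 4 players fixed to their old jersey, the other 4−j can be arranged in (4−j)! ways.
By inclusion–exclusion this is Σ_{j=0}^{4} (−1)^j C(4,j)·(4−j)!.
Computing: 24 − 24 + 12 − 4 + 1 = 9.

9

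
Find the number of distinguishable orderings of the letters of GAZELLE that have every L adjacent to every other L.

360

Treat the 2 copies of L as a single block. The multiset to arrange is then {LL, A, E, E, G, Z}, 6 items in all.
That gives (6)!/(2!) = 360 arrangements.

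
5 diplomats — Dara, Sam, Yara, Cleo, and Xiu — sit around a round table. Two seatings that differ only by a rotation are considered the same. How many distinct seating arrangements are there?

24

Fix one person's seat to break rotational symmetry; the remaining 4 people can be arranged in (4)! = 24 ways.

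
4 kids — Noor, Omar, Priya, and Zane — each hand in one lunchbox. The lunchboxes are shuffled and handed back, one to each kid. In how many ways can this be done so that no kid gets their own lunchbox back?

9

Count assignments avoiding every fixed point. For any j of the 4 kids fixed to their own lunchbox, the other 4−j can be arranged in (4−j)! ways.
By inclusion–exclusion this is Σ_{j=0}^{4} (−1)^j C(4,j)·(4−j)!.
Computing: 24 − 24 + 12 − 4 + 1 = 9.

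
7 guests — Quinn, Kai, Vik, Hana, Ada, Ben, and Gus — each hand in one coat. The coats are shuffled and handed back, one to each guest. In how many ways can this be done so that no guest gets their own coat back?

1854

Count assignments avoiding every fixed point. For any j of the 7 guests fixed to their own coat, the other 7−j can be arranged in (7−j)! ways.
By inclusion–exclusion this is Σ_{j=0}^{7} (−1)^j C(7,j)·(7−j)!.
Computing: 5040 − 5040 + 2520 − 840 + 210 − 42 + 7 − 1 = 1854.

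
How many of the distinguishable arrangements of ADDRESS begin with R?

180

Fix R in the first position and arrange the remaining 6 letters.
Those 6 letters have D appearing twice and S appearing twice, giving (6)!/(2!·2!) = 180.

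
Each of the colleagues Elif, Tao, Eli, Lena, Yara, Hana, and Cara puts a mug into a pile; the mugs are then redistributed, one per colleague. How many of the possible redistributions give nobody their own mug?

Count assignments avoiding every fixed point. For any j of the 7 colleagues fixed to their own mug, the other 7−j can be arranged in (7−j)! ways.
By inclusion–exclusion this is Σ_{j=0}^{7} (−1)^j C(7,j)·(7−j)!.
Computing: 5040 − 5040 + 2520 − 840 + 210 − 42 + 7 − 1 = 1854.

1854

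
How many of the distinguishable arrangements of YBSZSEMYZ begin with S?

10080

Fix S in the first position and arrange the remaining 8 letters.
Those 8 letters have Y appearing twice and Z appearing twice, giving (8)!/(2!·2!) = 10080.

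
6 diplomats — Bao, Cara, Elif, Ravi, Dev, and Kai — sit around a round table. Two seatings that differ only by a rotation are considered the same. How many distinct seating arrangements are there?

120

Seat Bao anywhere (absorbing the rotational symmetry), then permute the other 5: (5)! = 120.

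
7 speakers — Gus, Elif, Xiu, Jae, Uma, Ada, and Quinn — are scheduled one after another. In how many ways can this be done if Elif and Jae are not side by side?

Of the 7! = 5040 arrangements, those with Elif and Jae adjacent number 2 × 6! = 1440 (treat the pair as a block with 2 internal orders).
So 5040 − 1440 = 3600 arrangements keep them apart.

3600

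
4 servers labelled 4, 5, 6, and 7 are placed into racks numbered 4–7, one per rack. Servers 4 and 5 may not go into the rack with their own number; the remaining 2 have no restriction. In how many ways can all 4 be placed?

14

Let Aᵢ (for i ∈ {4, 5}) be the placements that put server i in its forbidden rack. Any j of these fix j positions, leaving (4−j)! ways to fill the rest, and there are C(2,j) ways to pick which j.
By inclusion–exclusion, the number of valid placements is Σ_{j=0}^{2} (−1)^j C(2,j)·(4−j)!.
Computing: 24 − 12 + 2 = 14.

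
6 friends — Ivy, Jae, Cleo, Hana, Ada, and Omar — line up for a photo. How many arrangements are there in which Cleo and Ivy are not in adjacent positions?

There are 6! = 720 arrangements in all. If Cleo and Ivy are adjacent, merging them into one block gives 2·(5)! = 240 arrangements.
So 720 − 240 = 480 arrangements keep them apart.

480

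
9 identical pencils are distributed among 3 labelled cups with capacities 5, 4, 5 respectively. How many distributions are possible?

Ignoring the caps, the number of non-negative solutions to x_1+…+x_3 = 9 is C(11,2) = 55.
Subtract solutions that violate a single cap (substitute x_i' = x_i − (cap_i+1)): x_1 ≥ 6 gives C(5,2) = 10; x_2 ≥ 5 gives C(6,2) = 15; x_3 ≥ 6 gives C(5,2) = 10. Together 35.
No two caps can be exceeded simultaneously, so the pair terms are all 0.
By inclusion–exclusion the count is 55 − 35 + 0 = 20.

20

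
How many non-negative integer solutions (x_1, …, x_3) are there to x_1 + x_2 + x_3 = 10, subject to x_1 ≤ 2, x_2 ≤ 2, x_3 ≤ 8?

6

Ignoring the caps, the number of non-negative solutions to x_1+…+x_3 = 10 is C(12,2) = 66.
Subtract solutions that violate a single cap (substitute x_i' = x_i − (cap_i+1)): x_1 ≥ 3 gives C(9,2) = 36; x_2 ≥ 3 gives C(9,2) = 36; x_3 ≥ 9 gives C(3,2) = 3. Together 75.
Add back pairs where two caps are both exceeded: 15 + 0 + 0 = 15.
By inclusion–exclusion the count is 66 − 75 + 15 = 6.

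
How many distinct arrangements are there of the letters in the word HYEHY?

30

HYEHY has 5 letters with H appearing twice and Y appearing twice.
The number of distinct arrangements is 5!/(2!·2!) = 120/4 = 30.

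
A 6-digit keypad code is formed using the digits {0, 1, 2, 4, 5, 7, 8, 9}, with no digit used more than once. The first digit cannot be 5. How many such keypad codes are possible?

The first digit has 8−1 = 7 choices (anything except 5).
The remaining 5 digits are filled from the other 7 symbols without repetition: 7 × 6 × 5 × 4 × 3 = 2520.
Total: 7 × 2520 = 17640.

17640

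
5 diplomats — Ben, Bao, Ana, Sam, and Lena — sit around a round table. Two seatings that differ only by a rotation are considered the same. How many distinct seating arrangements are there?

24

Seat Ben anywhere (absorbing the rotational symmetry), then permute the other 4: (4)! = 24.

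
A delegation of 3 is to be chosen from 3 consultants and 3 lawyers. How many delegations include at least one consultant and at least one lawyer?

18

With no constraint there are C(6,3) = 20 possible selections.
Selections missing a whole group: no consultants → C(3,3) = 1; no lawyers → C(3,3) = 1.
Both groups omitted at once is impossible, so 20 − 2 = 18.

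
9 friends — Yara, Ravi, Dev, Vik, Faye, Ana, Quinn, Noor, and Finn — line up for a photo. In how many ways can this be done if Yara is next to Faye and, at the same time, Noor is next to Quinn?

20160

Treat {Yara,Faye} as one block (2 orders) and {Noor,Quinn} as another (2 orders).
That leaves 7 units to arrange: 2 × 2 × 7! = 4 × 5040 = 20160.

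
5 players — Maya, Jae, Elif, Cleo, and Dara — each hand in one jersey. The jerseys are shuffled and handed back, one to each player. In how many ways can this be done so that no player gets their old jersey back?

Let Aᵢ be the assignments in which player i gets their old jersey. We want the size of the complement of A₁∪…∪A_5.
By inclusion–exclusion this is Σ_{j=0}^{5} (−1)^j C(5,j)·(5−j)!.
Computing: 120 − 120 + 60 − 20 + 5 − 1 = 44.

44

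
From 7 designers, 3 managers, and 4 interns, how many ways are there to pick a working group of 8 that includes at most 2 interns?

Split by how many interns are chosen (0 through 2).
Sum: C(4,0)·C(10,8) + C(4,1)·C(10,7) + C(4,2)·C(10,6) = 45 + 480 + 1260 = 1785.

1785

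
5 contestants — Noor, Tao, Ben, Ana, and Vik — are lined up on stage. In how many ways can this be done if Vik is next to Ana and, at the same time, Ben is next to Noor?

Treat {Vik,Ana} as one block (2 orders) and {Ben,Noor} as another (2 orders).
That leaves 3 units to arrange: 2 × 2 × 3! = 4 × 6 = 24.

24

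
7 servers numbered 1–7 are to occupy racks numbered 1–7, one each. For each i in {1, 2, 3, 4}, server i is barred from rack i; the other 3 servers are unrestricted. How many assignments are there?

2790

Let Aᵢ (for 1 ≤ i ≤ 4) be the placements that put server i in its forbidden rack. Any j of these fix j positions, leaving (7−j)! ways to fill the rest, and there are C(4,j) ways to pick which j.
By inclusion–exclusion, the number of valid placements is Σ_{j=0}^{4} (−1)^j C(4,j)·(7−j)!.
Computing: 5040 − 2880 + 720 − 96 + 6 = 2790.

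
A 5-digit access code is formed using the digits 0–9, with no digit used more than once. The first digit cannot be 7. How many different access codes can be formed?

The first digit has 10−1 = 9 choices (anything except 7).
The remaining 4 digits are filled from the other 9 symbols without repetition: 9 × 8 × 7 × 6 = 3024.
Total: 9 × 3024 = 27216.

27216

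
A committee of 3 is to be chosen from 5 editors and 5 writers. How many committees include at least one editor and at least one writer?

100

Unrestricted: C(10,3) = 120 ways to pick any 3 of the 10.
Selections missing a whole group: no editors → C(5,3) = 10; no writers → C(5,3) = 10.
Both groups omitted at once is impossible, so 120 − 20 = 100.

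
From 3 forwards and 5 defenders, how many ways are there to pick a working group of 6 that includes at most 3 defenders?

Split by how many defenders are chosen (0 through 3).
Sum: C(5,0)·C(3,6) + C(5,1)·C(3,5) + C(5,2)·C(3,4) + C(5,3)·C(3,3) = 0 + 0 + 0 + 10 = 10.

10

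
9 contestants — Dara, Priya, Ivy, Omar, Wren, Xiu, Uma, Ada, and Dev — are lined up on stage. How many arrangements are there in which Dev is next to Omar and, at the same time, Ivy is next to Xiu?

20160

Treat {Dev,Omar} as one block (2 orders) and {Ivy,Xiu} as another (2 orders).
That leaves 7 units to arrange: 2 × 2 × 7! = 4 × 5040 = 20160.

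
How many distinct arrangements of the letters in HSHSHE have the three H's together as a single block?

12

Treat the 3 copies of H as a single block. The multiset to arrange is then {HHH, E, S, S}, 4 items in all.
That gives (4)!/(2!) = 12 arrangements.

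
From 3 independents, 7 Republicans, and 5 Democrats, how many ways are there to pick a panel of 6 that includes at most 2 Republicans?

1890

Split by how many Republicans are chosen (0 through 2).
Sum: C(7,0)·C(8,6) + C(7,1)·C(8,5) + C(7,2)·C(8,4) = 28 + 392 + 1470 = 1890.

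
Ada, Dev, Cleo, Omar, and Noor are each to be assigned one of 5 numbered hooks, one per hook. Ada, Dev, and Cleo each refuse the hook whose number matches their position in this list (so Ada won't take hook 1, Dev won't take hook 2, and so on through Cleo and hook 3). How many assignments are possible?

Let Aᵢ (for i ∈ {1, 2, 3}) be the placements that put person i in their forbidden hook. Any j of these fix j positions, leaving (5−j)! ways to fill the rest, and there are C(3,j) ways to pick which j.
By inclusion–exclusion, the number of valid placements is Σ_{j=0}^{3} (−1)^j C(3,j)·(5−j)!.
Computing: 120 − 72 + 18 − 2 = 64.

64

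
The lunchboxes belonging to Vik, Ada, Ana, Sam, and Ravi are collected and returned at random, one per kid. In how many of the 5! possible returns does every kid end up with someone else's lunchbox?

44

Let Aᵢ be the assignments in which kid i gets their own lunchbox. We want the size of the complement of A₁∪…∪A_5.
By inclusion–exclusion this is Σ_{j=0}^{5} (−1)^j C(5,j)·(5−j)!.
Computing: 120 − 120 + 60 − 20 + 5 − 1 = 44.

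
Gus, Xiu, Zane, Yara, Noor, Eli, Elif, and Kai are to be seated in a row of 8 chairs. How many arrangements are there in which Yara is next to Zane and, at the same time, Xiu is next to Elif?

Treat {Yara,Zane} as one block (2 orders) and {Xiu,Elif} as another (2 orders).
That leaves 6 units to arrange: 2 × 2 × 6! = 4 × 720 = 2880.

2880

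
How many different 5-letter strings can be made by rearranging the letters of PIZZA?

PIZZA has 5 letters with Z appearing twice.
The number of distinct arrangements is 5!/(2!) = 120/2 = 60.

60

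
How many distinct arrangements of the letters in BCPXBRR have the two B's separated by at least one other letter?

900

There are 7!/(2!·2!) = 1260 arrangements of BCPXBRR in total.
Arrangements with the B's together: treat BB as one letter, giving (6)!/(2!) = 360.
Subtracting, 1260 − 360 = 900 arrangements keep the B's apart.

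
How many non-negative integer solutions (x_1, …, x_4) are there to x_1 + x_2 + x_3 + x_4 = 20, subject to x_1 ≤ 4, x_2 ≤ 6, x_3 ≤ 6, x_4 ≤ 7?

20

Without the upper bounds there are C(23,3) = 1771 ways to split 20 among 4 variables.
Subtract solutions that violate a single cap (substitute x_i' = x_i − (cap_i+1)): x_1 ≥ 5 gives C(18,3) = 816; x_2 ≥ 7 gives C(16,3) = 560; x_3 ≥ 7 gives C(16,3) = 560; x_4 ≥ 8 gives C(15,3) = 455. Together 2391.
Add back pairs where two caps are both exceeded: 165 + 165 + 120 + 84 + 56 + 56 = 646.
Subtract triples: 4 + 1 + 1 + 0 = 6.
By inclusion–exclusion the count is 1771 − 2391 + 646 − 6 = 20.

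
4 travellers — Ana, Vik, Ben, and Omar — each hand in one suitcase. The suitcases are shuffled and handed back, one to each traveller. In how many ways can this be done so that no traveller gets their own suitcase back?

Let Aᵢ be the assignments in which traveller i gets their own suitcase. We want the size of the complement of A₁∪…∪A_4.
By inclusion–exclusion this is Σ_{j=0}^{4} (−1)^j C(4,j)·(4−j)!.
Computing: 24 − 24 + 12 − 4 + 1 = 9.

9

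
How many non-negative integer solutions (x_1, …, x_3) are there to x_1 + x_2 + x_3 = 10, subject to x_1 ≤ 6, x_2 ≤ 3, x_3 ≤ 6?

Ignoring the caps, the number of non-negative solutions to x_1+…+x_3 = 10 is C(12,2) = 66.
Subtract solutions that violate a single cap (substitute x_i' = x_i − (cap_i+1)): x_1 ≥ 7 gives C(5,2) = 10; x_2 ≥ 4 gives C(8,2) = 28; x_3 ≥ 7 gives C(5,2) = 10. Together 48.
No two caps can be exceeded simultaneously, so the pair terms are all 0.
By inclusion–exclusion the count is 66 − 48 + 0 = 18.

18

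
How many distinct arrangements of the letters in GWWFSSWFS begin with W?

Fix W in the first position and arrange the remaining 8 letters.
Those 8 letters have F appearing twice, S appearing 3 times, and W appearing twice, giving (8)!/(3!·2!·2!) = 1680.

1680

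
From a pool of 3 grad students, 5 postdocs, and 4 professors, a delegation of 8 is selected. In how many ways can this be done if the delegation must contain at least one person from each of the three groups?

With no constraint there are C(12,8) = 495 possible selections.
Subtract selections that omit an entire group: no grad students → C(9,8) = 9; no postdocs → C(7,8) = 0; no professors → C(8,8) = 1.
Add back selections omitting two groups (i.e. drawn from a single group): C(3,8) + C(5,8) + C(4,8) = 0.
By inclusion–exclusion: 495 − 10 + 0 = 485.

485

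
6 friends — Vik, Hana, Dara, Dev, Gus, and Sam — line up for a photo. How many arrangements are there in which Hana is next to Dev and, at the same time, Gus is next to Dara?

96

Treat {Hana,Dev} as one block (2 orders) and {Gus,Dara} as another (2 orders).
That leaves 4 units to arrange: 2 × 2 × 4! = 4 × 24 = 96.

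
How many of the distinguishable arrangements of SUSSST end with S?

With the last slot taken by S, it remains to arrange the other 5 letters (USSST).
Those 5 letters have S appearing 3 times, giving (5)!/(3!) = 20.

20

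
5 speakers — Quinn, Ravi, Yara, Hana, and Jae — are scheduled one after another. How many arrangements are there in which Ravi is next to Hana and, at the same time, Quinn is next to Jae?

Treat {Ravi,Hana} as one block (2 orders) and {Quinn,Jae} as another (2 orders).
That leaves 3 units to arrange: 2 × 2 × 3! = 4 × 6 = 24.

24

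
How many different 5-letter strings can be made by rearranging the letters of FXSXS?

30

The 5 letters of FXSXS have repeats: S appearing twice and X appearing twice.
The number of distinct arrangements is 5!/(2!·2!) = 120/4 = 30.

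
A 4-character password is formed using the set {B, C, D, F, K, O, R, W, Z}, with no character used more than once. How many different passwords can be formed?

3024

This is a permutation of 4 out of 9: P(9,4) = 9!/5!.
That product is 9 × 8 × 7 × 6 = 3024.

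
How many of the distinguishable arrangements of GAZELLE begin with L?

360

With the first slot taken by L, it remains to arrange the other 6 letters (GAZELE).
Those 6 letters have E appearing twice, giving (6)!/(2!) = 360.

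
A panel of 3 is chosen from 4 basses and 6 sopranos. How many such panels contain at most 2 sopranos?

Split by how many sopranos are chosen (0 through 2).
Sum: C(6,0)·C(4,3) + C(6,1)·C(4,2) + C(6,2)·C(4,1) = 4 + 36 + 60 = 100.

100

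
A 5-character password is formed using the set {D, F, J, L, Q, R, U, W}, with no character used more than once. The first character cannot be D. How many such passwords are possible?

The first character has 8−1 = 7 choices (anything except D).
The remaining 4 characters are filled from the other 7 symbols without repetition: 7 × 6 × 5 × 4 = 840.
Total: 7 × 840 = 5880.

5880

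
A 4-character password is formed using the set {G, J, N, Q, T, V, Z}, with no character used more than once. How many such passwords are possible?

This is a permutation of 4 out of 7: P(7,4) = 7!/3!.
7 × 6 × 5 × 4 = 840.

840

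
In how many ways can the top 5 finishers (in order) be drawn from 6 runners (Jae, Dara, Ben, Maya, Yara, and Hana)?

720

There are 6 choices for 1st place, 5 for 2nd, and so on down to 2 for position 5.
That gives 6 × 5 × 4 × 3 × 2 = 720.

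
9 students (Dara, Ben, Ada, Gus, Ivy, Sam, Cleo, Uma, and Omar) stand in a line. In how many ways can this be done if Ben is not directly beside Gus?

282240

There are 9! = 362880 arrangements in all. If Ben and Gus are adjacent, merging them into one block gives 2·(8)! = 80640 arrangements.
So 362880 − 80640 = 282240 arrangements keep them apart.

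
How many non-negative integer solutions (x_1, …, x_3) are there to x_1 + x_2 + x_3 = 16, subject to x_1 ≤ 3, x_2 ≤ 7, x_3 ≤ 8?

6

Ignoring the caps, the number of non-negative solutions to x_1+…+x_3 = 16 is C(18,2) = 153.
Subtract solutions that violate a single cap (substitute x_i' = x_i − (cap_i+1)): x_1 ≥ 4 gives C(14,2) = 91; x_2 ≥ 8 gives C(10,2) = 45; x_3 ≥ 9 gives C(9,2) = 36. Together 172.
Add back pairs where two caps are both exceeded: 15 + 10 + 0 = 25.
By inclusion–exclusion the count is 153 − 172 + 25 = 6.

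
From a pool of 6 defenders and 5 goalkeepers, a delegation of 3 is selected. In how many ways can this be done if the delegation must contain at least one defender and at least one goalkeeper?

135

Unrestricted: C(11,3) = 165 ways to pick any 3 of the 11.
Selections missing a whole group: no defenders → C(5,3) = 10; no goalkeepers → C(6,3) = 20.
Both groups omitted at once is impossible, so 165 − 30 = 135.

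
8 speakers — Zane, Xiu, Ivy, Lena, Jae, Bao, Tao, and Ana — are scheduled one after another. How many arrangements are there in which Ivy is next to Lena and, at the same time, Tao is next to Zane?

Treat {Ivy,Lena} as one block (2 orders) and {Tao,Zane} as another (2 orders).
That leaves 6 units to arrange: 2 × 2 × 6! = 4 × 720 = 2880.

2880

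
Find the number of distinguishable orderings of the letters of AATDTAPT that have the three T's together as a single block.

Treat the 3 copies of T as a single block. The multiset to arrange is then {TTT, A, A, A, D, P}, 6 items in all.
That gives (6)!/(3!) = 120 arrangements.

120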